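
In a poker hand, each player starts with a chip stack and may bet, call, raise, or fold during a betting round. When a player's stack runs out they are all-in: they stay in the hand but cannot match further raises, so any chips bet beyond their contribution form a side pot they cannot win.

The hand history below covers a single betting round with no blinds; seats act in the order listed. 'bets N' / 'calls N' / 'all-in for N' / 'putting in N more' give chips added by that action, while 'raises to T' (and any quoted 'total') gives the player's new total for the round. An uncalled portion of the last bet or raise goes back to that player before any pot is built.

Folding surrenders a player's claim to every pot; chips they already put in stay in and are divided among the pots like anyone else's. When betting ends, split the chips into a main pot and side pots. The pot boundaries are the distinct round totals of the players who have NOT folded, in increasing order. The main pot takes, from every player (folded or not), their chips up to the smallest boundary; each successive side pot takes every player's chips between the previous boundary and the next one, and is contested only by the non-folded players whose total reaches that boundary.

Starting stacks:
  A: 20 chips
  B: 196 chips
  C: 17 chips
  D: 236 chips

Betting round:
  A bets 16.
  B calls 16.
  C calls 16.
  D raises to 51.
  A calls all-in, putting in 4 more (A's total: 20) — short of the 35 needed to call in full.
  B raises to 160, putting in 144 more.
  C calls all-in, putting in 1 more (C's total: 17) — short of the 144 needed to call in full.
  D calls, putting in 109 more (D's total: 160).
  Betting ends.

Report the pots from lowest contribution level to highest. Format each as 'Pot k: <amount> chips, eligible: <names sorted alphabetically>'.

Pot 1: 68 chips, eligible: A, B, C, D
Pot 2: 9 chips, eligible: A, B, D
Pot 3: 280 chips, eligible: B, D

Derivation:
Contributions: A=20, B=160, C=17, D=160
Pot levels (distinct totals of non-folded players): 17, 20, 160
Layer 1-17: 17 each from A, B, C, D = 17*4 = 68 chips; eligible A, B, C, D
Layer 18-20: 3 each from A, B, D = 3*3 = 9 chips; eligible A, B, D
Layer 21-160: 140 each from B, D = 140*2 = 280 chips; eligible B, D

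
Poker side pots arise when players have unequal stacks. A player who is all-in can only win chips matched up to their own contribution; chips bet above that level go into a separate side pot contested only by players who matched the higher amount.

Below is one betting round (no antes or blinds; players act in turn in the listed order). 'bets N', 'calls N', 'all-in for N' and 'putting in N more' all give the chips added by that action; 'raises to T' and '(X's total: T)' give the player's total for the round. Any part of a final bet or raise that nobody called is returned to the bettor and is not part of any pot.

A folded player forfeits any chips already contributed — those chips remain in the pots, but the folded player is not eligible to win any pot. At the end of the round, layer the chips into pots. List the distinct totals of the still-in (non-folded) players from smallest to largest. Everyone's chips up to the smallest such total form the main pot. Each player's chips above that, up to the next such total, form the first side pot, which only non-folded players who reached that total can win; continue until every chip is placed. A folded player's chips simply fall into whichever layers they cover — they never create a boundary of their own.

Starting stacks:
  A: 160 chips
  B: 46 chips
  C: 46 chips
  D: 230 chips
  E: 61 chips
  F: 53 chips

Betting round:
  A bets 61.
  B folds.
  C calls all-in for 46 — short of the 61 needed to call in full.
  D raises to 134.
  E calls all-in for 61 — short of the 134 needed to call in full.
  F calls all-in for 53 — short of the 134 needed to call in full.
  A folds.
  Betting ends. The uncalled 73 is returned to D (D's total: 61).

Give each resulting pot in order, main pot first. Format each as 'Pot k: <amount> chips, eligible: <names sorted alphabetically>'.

Pot 1: 230 chips, eligible: C, D, E, F
Pot 2: 28 chips, eligible: D, E, F
Pot 3: 24 chips, eligible: D, E

Derivation:
Contributions (after 73 returned to D): A=61, C=46, D=61, E=61, F=53
Folded: A, B
Pot levels (distinct totals of non-folded players): 46, 53, 61
Layer 1-46: 46 each from A, C, D, E, F = 46*5 = 230 chips; eligible C, D, E, F
Layer 47-53: 7 each from A, D, E, F = 7*4 = 28 chips; eligible D, E, F
Layer 54-61: 8 each from A, D, E = 8*3 = 24 chips; eligible D, E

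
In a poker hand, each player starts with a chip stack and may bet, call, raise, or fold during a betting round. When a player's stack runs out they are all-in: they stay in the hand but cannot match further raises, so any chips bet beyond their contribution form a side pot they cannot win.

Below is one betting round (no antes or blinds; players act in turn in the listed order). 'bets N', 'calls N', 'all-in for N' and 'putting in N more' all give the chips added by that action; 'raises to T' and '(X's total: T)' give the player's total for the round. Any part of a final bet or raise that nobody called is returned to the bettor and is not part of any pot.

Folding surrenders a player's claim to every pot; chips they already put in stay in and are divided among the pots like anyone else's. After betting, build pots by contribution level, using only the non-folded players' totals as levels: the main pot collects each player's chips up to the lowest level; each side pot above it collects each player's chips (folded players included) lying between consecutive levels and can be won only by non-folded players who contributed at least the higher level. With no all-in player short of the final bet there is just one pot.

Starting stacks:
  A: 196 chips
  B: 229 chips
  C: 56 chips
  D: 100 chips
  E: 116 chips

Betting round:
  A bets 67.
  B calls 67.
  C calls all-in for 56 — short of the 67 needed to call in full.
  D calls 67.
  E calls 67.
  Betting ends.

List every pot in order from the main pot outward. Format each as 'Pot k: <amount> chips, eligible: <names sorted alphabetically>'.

Contributions: A=67, B=67, C=56, D=67, E=67
Pot levels (distinct totals of non-folded players): 56, 67
Layer 1-56: 56 each from A, B, C, D, E = 56*5 = 280 chips; eligible A, B, C, D, E
Layer 57-67: 11 each from A, B, D, E = 11*4 = 44 chips; eligible A, B, D, E

Pot 1: 280 chips, eligible: A, B, C, D, E
Pot 2: 44 chips, eligible: A, B, D, E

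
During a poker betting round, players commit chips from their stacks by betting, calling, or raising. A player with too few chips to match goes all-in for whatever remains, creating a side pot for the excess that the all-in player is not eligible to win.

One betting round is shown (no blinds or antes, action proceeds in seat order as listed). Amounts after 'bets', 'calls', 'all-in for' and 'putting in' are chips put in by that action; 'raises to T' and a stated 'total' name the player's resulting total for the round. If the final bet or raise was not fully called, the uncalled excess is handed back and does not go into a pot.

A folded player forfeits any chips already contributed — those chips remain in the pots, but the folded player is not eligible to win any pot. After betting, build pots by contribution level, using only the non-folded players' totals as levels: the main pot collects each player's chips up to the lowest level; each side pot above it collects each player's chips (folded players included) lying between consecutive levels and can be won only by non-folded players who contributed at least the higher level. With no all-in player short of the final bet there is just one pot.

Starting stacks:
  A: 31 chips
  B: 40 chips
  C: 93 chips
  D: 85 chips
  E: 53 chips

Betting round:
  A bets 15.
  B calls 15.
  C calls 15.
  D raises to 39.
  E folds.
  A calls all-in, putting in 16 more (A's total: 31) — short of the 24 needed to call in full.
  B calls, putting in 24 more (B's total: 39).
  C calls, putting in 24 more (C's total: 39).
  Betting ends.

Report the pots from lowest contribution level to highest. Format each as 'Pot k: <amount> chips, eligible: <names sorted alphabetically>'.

Pot 1: 124 chips, eligible: A, B, C, D
Pot 2: 24 chips, eligible: B, C, D

Derivation:
Contributions: A=31, B=39, C=39, D=39
Folded: E
Pot levels (distinct totals of non-folded players): 31, 39
Layer 1-31: 31 each from A, B, C, D = 31*4 = 124 chips; eligible A, B, C, D
Layer 32-39: 8 each from B, C, D = 8*3 = 24 chips; eligible B, C, D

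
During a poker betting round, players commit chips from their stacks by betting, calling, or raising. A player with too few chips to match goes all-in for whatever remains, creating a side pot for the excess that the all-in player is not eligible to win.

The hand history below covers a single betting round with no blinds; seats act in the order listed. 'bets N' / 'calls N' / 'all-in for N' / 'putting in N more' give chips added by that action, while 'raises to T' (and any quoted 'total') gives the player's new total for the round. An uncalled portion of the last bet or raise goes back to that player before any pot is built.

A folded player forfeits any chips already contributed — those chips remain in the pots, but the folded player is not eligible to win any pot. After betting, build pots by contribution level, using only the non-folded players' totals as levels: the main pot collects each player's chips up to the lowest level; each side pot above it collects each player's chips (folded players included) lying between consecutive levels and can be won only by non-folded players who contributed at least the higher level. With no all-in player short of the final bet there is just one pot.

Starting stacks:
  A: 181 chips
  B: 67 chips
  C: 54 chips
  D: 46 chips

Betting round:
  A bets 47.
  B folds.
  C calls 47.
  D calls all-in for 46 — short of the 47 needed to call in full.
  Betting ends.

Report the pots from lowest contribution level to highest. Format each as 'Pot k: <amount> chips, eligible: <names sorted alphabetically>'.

Contributions: A=47, C=47, D=46
Folded: B
Pot levels (distinct totals of non-folded players): 46, 47
Layer 1-46: 46 each from A, C, D = 46*3 = 138 chips; eligible A, C, D
Layer 47-47: 1 each from A, C = 1*2 = 2 chips; eligible A, C

Pot 1: 138 chips, eligible: A, C, D
Pot 2: 2 chips, eligible: A, C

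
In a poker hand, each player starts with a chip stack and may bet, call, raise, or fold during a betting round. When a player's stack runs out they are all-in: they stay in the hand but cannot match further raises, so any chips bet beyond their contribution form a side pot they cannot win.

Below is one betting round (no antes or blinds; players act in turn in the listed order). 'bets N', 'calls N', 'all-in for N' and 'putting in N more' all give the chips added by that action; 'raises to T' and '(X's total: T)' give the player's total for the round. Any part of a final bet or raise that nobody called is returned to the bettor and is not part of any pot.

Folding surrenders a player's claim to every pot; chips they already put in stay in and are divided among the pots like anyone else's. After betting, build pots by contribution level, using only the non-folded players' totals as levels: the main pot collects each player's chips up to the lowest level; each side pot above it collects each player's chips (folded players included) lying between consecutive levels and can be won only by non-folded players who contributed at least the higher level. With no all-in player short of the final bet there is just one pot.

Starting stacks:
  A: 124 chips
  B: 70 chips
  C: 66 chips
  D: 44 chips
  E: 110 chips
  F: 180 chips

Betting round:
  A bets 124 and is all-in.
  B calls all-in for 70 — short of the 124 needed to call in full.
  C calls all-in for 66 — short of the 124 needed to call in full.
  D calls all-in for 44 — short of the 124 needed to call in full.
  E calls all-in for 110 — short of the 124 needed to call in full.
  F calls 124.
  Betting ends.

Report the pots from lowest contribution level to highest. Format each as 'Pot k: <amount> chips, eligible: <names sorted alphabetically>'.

Contributions: A=124, B=70, C=66, D=44, E=110, F=124
Pot levels (distinct totals of non-folded players): 44, 66, 70, 110, 124
Layer 1-44: 44 each from A, B, C, D, E, F = 44*6 = 264 chips; eligible A, B, C, D, E, F
Layer 45-66: 22 each from A, B, C, E, F = 22*5 = 110 chips; eligible A, B, C, E, F
Layer 67-70: 4 each from A, B, E, F = 4*4 = 16 chips; eligible A, B, E, F
Layer 71-110: 40 each from A, E, F = 40*3 = 120 chips; eligible A, E, F
Layer 111-124: 14 each from A, F = 14*2 = 28 chips; eligible A, F

Pot 1: 264 chips, eligible: A, B, C, D, E, F
Pot 2: 110 chips, eligible: A, B, C, E, F
Pot 3: 16 chips, eligible: A, B, E, F
Pot 4: 120 chips, eligible: A, E, F
Pot 5: 28 chips, eligible: A, F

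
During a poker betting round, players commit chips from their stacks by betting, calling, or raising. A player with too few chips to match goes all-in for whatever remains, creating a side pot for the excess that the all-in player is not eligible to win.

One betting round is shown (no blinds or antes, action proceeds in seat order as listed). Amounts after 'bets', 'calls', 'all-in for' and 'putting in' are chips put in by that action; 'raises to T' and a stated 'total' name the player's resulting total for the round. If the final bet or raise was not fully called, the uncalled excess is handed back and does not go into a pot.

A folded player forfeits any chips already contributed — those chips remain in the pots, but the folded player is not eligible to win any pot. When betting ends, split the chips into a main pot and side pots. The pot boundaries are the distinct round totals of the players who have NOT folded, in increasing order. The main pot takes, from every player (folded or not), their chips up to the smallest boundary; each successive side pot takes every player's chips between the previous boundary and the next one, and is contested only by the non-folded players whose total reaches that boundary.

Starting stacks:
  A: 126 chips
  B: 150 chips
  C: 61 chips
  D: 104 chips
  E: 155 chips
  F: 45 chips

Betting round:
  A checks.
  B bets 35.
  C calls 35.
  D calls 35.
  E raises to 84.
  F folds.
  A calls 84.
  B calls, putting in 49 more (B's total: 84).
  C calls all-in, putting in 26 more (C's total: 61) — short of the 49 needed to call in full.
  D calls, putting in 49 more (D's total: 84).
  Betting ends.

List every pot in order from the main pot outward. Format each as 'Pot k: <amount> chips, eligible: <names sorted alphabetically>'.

Contributions: A=84, B=84, C=61, D=84, E=84
Folded: F
Pot levels (distinct totals of non-folded players): 61, 84
Layer 1-61: 61 each from A, B, C, D, E = 61*5 = 305 chips; eligible A, B, C, D, E
Layer 62-84: 23 each from A, B, D, E = 23*4 = 92 chips; eligible A, B, D, E

Pot 1: 305 chips, eligible: A, B, C, D, E
Pot 2: 92 chips, eligible: A, B, D, E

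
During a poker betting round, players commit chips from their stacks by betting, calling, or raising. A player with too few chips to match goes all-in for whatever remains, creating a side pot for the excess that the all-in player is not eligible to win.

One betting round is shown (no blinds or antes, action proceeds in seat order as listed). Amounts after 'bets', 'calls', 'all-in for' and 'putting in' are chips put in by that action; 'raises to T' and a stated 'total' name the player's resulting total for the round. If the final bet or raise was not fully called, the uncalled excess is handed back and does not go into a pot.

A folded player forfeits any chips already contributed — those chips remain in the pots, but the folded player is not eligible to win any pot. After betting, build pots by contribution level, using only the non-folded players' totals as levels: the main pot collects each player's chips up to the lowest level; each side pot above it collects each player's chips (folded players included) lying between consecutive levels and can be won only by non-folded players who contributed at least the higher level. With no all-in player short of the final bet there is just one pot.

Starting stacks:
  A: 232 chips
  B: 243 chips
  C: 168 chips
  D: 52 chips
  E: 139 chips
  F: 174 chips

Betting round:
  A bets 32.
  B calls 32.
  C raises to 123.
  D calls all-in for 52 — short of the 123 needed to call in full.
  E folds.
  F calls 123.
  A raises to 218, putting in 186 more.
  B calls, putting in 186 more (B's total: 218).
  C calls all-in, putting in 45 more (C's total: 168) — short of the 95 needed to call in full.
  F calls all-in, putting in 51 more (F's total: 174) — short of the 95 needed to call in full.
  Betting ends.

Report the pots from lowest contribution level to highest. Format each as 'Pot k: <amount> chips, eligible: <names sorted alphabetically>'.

Contributions: A=218, B=218, C=168, D=52, F=174
Folded: E
Pot levels (distinct totals of non-folded players): 52, 168, 174, 218
Layer 1-52: 52 each from A, B, C, D, F = 52*5 = 260 chips; eligible A, B, C, D, F
Layer 53-168: 116 each from A, B, C, F = 116*4 = 464 chips; eligible A, B, C, F
Layer 169-174: 6 each from A, B, F = 6*3 = 18 chips; eligible A, B, F
Layer 175-218: 44 each from A, B = 44*2 = 88 chips; eligible A, B

Pot 1: 260 chips, eligible: A, B, C, D, F
Pot 2: 464 chips, eligible: A, B, C, F
Pot 3: 18 chips, eligible: A, B, F
Pot 4: 88 chips, eligible: A, B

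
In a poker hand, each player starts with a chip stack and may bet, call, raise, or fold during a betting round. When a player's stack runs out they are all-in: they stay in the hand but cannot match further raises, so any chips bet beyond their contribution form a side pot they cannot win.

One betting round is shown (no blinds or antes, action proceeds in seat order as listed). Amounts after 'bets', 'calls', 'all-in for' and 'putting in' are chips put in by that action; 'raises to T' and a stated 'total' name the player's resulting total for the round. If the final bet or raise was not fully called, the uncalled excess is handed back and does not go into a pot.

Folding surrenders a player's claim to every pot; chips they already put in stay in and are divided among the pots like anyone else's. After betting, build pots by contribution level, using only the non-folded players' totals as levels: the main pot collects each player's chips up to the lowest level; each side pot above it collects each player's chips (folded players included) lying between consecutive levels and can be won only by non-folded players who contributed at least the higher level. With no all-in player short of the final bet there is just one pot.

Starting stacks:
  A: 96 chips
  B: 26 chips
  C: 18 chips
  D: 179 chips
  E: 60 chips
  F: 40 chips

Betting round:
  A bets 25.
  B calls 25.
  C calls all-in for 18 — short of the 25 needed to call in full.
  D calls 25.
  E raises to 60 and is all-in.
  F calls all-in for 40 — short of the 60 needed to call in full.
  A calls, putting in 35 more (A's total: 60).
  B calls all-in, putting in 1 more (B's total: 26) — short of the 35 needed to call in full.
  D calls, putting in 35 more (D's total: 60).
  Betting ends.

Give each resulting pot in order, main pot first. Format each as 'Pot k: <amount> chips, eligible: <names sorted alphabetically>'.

Pot 1: 108 chips, eligible: A, B, C, D, E, F
Pot 2: 40 chips, eligible: A, B, D, E, F
Pot 3: 56 chips, eligible: A, D, E, F
Pot 4: 60 chips, eligible: A, D, E

Derivation:
Contributions: A=60, B=26, C=18, D=60, E=60, F=40
Pot levels (distinct totals of non-folded players): 18, 26, 40, 60
Layer 1-18: 18 each from A, B, C, D, E, F = 18*6 = 108 chips; eligible A, B, C, D, E, F
Layer 19-26: 8 each from A, B, D, E, F = 8*5 = 40 chips; eligible A, B, D, E, F
Layer 27-40: 14 each from A, D, E, F = 14*4 = 56 chips; eligible A, D, E, F
Layer 41-60: 20 each from A, D, E = 20*3 = 60 chips; eligible A, D, E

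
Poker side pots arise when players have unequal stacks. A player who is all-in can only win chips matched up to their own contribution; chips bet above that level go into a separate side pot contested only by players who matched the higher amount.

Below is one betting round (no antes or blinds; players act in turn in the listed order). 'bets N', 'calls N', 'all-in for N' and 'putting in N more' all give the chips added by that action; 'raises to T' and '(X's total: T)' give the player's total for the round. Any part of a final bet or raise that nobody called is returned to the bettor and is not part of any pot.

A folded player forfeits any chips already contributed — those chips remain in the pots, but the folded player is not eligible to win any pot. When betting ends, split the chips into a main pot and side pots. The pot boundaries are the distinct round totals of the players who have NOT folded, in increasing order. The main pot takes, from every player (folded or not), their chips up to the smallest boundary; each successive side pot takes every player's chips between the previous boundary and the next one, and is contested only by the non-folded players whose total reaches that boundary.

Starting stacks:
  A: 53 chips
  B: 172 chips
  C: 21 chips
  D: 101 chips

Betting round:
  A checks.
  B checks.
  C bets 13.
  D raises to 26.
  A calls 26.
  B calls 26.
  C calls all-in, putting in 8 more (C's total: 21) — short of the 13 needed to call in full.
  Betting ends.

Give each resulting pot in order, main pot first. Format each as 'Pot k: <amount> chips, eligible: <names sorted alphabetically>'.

Contributions: A=26, B=26, C=21, D=26
Pot levels (distinct totals of non-folded players): 21, 26
Layer 1-21: 21 each from A, B, C, D = 21*4 = 84 chips; eligible A, B, C, D
Layer 22-26: 5 each from A, B, D = 5*3 = 15 chips; eligible A, B, D

Pot 1: 84 chips, eligible: A, B, C, D
Pot 2: 15 chips, eligible: A, B, D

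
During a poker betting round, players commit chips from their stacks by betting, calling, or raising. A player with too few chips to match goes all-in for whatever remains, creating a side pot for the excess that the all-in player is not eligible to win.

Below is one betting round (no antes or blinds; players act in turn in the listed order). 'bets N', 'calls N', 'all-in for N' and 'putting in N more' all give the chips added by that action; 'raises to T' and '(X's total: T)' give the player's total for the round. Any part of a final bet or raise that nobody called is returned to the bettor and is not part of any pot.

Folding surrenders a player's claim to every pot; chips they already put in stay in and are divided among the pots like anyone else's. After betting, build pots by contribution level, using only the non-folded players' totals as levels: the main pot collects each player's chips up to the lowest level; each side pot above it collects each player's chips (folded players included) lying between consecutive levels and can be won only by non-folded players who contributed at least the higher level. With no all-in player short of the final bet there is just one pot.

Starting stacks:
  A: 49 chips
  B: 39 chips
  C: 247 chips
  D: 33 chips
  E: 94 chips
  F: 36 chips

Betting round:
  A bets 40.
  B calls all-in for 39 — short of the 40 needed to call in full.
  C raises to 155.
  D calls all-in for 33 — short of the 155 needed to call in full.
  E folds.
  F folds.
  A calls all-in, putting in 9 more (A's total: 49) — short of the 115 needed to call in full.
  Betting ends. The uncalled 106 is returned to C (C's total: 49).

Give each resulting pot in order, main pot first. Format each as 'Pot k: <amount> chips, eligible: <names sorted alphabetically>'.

Contributions (after 106 returned to C): A=49, B=39, C=49, D=33
Folded: E, F
Pot levels (distinct totals of non-folded players): 33, 39, 49
Layer 1-33: 33 each from A, B, C, D = 33*4 = 132 chips; eligible A, B, C, D
Layer 34-39: 6 each from A, B, C = 6*3 = 18 chips; eligible A, B, C
Layer 40-49: 10 each from A, C = 10*2 = 20 chips; eligible A, C

Pot 1: 132 chips, eligible: A, B, C, D
Pot 2: 18 chips, eligible: A, B, C
Pot 3: 20 chips, eligible: A, C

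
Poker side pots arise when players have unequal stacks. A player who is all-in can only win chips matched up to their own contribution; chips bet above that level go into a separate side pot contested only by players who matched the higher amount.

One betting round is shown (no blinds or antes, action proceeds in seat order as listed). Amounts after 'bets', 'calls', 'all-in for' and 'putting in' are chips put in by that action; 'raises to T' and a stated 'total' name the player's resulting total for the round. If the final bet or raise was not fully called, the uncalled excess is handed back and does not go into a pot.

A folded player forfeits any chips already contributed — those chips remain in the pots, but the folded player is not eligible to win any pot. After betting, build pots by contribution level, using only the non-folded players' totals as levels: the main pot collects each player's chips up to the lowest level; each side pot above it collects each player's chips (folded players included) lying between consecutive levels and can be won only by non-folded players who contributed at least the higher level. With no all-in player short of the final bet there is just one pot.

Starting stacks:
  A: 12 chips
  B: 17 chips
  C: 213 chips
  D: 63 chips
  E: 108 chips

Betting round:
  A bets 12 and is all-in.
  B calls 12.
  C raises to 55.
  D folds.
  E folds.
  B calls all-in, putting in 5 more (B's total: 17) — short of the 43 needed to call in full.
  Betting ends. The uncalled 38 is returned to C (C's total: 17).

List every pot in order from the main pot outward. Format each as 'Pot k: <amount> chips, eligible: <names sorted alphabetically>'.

Contributions (after 38 returned to C): A=12, B=17, C=17
Folded: D, E
Pot levels (distinct totals of non-folded players): 12, 17
Layer 1-12: 12 each from A, B, C = 12*3 = 36 chips; eligible A, B, C
Layer 13-17: 5 each from B, C = 5*2 = 10 chips; eligible B, C

Pot 1: 36 chips, eligible: A, B, C
Pot 2: 10 chips, eligible: B, C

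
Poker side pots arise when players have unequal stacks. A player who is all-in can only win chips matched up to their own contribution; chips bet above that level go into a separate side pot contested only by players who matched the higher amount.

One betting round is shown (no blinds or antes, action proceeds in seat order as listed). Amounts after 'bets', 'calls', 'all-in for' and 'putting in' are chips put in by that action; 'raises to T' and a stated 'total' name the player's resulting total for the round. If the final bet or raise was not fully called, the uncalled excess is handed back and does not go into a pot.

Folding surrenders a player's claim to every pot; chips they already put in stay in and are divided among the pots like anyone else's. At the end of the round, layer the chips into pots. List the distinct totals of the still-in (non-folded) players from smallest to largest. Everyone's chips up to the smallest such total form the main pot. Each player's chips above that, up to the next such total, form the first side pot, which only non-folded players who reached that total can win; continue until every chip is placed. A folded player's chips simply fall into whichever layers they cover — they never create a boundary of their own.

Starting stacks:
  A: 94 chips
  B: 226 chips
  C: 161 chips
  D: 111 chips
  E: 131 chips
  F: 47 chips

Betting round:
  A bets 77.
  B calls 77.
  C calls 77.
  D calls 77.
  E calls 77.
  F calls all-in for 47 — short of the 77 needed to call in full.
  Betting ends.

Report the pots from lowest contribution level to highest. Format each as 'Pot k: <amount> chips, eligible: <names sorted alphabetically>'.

Pot 1: 282 chips, eligible: A, B, C, D, E, F
Pot 2: 150 chips, eligible: A, B, C, D, E

Derivation:
Contributions: A=77, B=77, C=77, D=77, E=77, F=47
Pot levels (distinct totals of non-folded players): 47, 77
Layer 1-47: 47 each from A, B, C, D, E, F = 47*6 = 282 chips; eligible A, B, C, D, E, F
Layer 48-77: 30 each from A, B, C, D, E = 30*5 = 150 chips; eligible A, B, C, D, E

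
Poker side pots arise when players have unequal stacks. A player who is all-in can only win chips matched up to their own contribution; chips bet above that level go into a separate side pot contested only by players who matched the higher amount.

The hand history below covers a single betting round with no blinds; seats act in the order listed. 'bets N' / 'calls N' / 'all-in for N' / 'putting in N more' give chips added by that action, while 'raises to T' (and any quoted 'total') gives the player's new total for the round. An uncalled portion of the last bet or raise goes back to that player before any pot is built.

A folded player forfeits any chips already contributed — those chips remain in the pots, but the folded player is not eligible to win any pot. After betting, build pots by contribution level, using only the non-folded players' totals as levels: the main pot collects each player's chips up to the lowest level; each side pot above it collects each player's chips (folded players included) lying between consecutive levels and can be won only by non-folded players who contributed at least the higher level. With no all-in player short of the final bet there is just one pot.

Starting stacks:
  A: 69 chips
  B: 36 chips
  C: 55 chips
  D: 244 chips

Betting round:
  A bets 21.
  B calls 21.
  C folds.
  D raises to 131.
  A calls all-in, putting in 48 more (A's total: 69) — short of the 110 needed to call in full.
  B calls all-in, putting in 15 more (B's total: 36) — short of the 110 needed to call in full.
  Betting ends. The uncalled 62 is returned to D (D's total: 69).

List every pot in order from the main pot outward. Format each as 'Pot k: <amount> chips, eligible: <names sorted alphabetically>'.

Pot 1: 108 chips, eligible: A, B, D
Pot 2: 66 chips, eligible: A, D

Derivation:
Contributions (after 62 returned to D): A=69, B=36, D=69
Folded: C
Pot levels (distinct totals of non-folded players): 36, 69
Layer 1-36: 36 each from A, B, D = 36*3 = 108 chips; eligible A, B, D
Layer 37-69: 33 each from A, D = 33*2 = 66 chips; eligible A, D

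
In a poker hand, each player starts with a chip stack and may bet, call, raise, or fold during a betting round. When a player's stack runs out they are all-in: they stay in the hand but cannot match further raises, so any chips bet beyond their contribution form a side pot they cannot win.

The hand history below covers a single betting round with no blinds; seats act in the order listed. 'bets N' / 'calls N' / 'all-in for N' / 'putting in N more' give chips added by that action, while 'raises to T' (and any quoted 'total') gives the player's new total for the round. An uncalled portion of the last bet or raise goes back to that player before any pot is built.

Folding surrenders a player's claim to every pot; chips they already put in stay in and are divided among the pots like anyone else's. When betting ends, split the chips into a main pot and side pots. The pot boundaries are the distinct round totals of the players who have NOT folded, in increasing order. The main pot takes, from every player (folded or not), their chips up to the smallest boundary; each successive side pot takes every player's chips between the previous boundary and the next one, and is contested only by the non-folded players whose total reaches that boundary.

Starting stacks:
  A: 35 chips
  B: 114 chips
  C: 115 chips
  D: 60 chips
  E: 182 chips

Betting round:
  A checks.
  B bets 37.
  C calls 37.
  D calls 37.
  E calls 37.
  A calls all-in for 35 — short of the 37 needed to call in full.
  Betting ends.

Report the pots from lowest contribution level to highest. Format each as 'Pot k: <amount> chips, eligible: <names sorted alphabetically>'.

Pot 1: 175 chips, eligible: A, B, C, D, E
Pot 2: 8 chips, eligible: B, C, D, E

Derivation:
Contributions: A=35, B=37, C=37, D=37, E=37
Pot levels (distinct totals of non-folded players): 35, 37
Layer 1-35: 35 each from A, B, C, D, E = 35*5 = 175 chips; eligible A, B, C, D, E
Layer 36-37: 2 each from B, C, D, E = 2*4 = 8 chips; eligible B, C, D, E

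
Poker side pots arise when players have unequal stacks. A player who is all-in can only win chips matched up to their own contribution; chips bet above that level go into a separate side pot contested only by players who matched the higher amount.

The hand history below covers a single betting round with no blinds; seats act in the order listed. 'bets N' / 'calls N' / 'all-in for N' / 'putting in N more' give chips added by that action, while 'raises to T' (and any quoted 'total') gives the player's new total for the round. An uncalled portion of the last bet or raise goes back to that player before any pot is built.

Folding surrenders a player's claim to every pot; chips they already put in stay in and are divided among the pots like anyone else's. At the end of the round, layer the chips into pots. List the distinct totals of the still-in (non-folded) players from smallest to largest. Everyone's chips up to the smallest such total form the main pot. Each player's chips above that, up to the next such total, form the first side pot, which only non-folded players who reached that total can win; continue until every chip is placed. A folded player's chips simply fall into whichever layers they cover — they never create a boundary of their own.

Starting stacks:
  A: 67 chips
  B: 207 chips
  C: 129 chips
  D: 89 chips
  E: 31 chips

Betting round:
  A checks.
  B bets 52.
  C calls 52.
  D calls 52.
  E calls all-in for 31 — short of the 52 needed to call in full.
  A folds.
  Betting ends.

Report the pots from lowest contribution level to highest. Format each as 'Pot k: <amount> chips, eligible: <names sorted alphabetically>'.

Contributions: B=52, C=52, D=52, E=31
Folded: A
Pot levels (distinct totals of non-folded players): 31, 52
Layer 1-31: 31 each from B, C, D, E = 31*4 = 124 chips; eligible B, C, D, E
Layer 32-52: 21 each from B, C, D = 21*3 = 63 chips; eligible B, C, D

Pot 1: 124 chips, eligible: B, C, D, E
Pot 2: 63 chips, eligible: B, C, D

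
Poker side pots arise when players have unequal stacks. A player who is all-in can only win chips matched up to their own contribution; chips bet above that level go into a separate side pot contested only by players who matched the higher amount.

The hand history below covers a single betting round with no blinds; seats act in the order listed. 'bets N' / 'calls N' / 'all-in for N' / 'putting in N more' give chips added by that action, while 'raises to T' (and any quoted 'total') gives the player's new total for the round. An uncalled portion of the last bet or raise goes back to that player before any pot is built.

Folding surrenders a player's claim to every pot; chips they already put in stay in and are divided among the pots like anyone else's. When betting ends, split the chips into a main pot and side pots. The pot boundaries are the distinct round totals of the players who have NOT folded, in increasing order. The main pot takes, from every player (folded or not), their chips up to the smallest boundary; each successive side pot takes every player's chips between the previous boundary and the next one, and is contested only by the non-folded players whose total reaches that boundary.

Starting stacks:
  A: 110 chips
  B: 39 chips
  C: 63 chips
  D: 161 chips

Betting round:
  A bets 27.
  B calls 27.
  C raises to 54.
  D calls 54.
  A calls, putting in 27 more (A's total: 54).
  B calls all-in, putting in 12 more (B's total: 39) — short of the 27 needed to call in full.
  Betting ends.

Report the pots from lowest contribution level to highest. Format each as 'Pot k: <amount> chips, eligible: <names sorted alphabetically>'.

Pot 1: 156 chips, eligible: A, B, C, D
Pot 2: 45 chips, eligible: A, C, D

Derivation:
Contributions: A=54, B=39, C=54, D=54
Pot levels (distinct totals of non-folded players): 39, 54
Layer 1-39: 39 each from A, B, C, D = 39*4 = 156 chips; eligible A, B, C, D
Layer 40-54: 15 each from A, C, D = 15*3 = 45 chips; eligible A, C, D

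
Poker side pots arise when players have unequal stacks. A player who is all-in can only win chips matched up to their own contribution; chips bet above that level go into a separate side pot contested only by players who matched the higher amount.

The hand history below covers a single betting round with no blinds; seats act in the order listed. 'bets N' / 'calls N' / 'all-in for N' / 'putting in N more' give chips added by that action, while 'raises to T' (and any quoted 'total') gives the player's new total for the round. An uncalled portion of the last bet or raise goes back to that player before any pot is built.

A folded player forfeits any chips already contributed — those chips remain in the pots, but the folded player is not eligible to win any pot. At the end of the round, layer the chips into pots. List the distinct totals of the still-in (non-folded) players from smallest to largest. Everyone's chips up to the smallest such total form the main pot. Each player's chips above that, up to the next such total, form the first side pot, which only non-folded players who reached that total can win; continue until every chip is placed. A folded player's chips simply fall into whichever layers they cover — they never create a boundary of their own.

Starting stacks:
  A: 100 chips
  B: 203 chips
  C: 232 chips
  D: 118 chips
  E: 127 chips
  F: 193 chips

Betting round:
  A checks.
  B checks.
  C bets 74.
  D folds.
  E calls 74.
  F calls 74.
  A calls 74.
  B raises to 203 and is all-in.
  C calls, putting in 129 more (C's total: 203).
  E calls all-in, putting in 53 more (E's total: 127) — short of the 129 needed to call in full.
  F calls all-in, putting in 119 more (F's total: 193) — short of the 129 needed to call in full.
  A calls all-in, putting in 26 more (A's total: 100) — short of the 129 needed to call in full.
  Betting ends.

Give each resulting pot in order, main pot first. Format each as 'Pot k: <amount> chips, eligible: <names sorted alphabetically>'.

Contributions: A=100, B=203, C=203, E=127, F=193
Folded: D
Pot levels (distinct totals of non-folded players): 100, 127, 193, 203
Layer 1-100: 100 each from A, B, C, E, F = 100*5 = 500 chips; eligible A, B, C, E, F
Layer 101-127: 27 each from B, C, E, F = 27*4 = 108 chips; eligible B, C, E, F
Layer 128-193: 66 each from B, C, F = 66*3 = 198 chips; eligible B, C, F
Layer 194-203: 10 each from B, C = 10*2 = 20 chips; eligible B, C

Pot 1: 500 chips, eligible: A, B, C, E, F
Pot 2: 108 chips, eligible: B, C, E, F
Pot 3: 198 chips, eligible: B, C, F
Pot 4: 20 chips, eligible: B, C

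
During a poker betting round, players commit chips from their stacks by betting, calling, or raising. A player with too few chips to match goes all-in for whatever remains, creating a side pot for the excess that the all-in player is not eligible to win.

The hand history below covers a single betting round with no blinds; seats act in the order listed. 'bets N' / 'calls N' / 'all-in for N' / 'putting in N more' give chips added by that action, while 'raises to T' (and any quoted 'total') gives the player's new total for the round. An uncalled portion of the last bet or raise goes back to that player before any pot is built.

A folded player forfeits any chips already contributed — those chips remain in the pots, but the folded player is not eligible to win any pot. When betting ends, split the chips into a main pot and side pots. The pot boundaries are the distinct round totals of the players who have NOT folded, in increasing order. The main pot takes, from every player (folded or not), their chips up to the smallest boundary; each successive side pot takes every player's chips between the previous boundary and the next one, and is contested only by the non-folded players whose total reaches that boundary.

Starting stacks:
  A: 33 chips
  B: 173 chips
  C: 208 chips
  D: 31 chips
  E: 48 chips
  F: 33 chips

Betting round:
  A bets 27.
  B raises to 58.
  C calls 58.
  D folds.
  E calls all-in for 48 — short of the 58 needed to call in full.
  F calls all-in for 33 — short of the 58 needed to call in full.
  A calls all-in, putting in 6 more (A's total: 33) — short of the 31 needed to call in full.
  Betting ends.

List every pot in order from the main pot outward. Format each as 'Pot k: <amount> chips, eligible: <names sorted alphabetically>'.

Contributions: A=33, B=58, C=58, E=48, F=33
Folded: D
Pot levels (distinct totals of non-folded players): 33, 48, 58
Layer 1-33: 33 each from A, B, C, E, F = 33*5 = 165 chips; eligible A, B, C, E, F
Layer 34-48: 15 each from B, C, E = 15*3 = 45 chips; eligible B, C, E
Layer 49-58: 10 each from B, C = 10*2 = 20 chips; eligible B, C

Pot 1: 165 chips, eligible: A, B, C, E, F
Pot 2: 45 chips, eligible: B, C, E
Pot 3: 20 chips, eligible: B, C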